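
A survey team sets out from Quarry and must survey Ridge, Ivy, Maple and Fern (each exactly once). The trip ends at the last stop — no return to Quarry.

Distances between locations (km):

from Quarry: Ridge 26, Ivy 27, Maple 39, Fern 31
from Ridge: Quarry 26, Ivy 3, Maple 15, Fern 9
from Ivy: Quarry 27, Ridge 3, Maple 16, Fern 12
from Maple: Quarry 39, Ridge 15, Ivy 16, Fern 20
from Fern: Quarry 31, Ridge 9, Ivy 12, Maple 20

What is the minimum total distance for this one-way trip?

There are 4! = 24 possible orderings.
Quarry → Ridge → Ivy → Maple → Fern: 26+3+16+20 = 65
Quarry → Ridge → Ivy → Fern → Maple: 26+3+12+20 = 61
Quarry → Ridge → Maple → Ivy → Fern: 26+15+16+12 = 69
Quarry → Ridge → Maple → Fern → Ivy: 26+15+20+12 = 73
Quarry → Ridge → Fern → Ivy → Maple: 26+9+12+16 = 63
Quarry → Ridge → Fern → Maple → Ivy: 26+9+20+16 = 71
Quarry → Ivy → Ridge → Maple → Fern: 27+3+15+20 = 65
Quarry → Ivy → Ridge → Fern → Maple: 27+3+9+20 = 59
Quarry → Ivy → Maple → Ridge → Fern: 27+16+15+9 = 67
Quarry → Ivy → Maple → Fern → Ridge: 27+16+20+9 = 72
Quarry → Ivy → Fern → Ridge → Maple: 27+12+9+15 = 63
Quarry → Ivy → Fern → Maple → Ridge: 27+12+20+15 = 74
Quarry → Maple → Ridge → Ivy → Fern: 39+15+3+12 = 69
Quarry → Maple → Ridge → Fern → Ivy: 39+15+9+12 = 75
… (10 more)
The minimum is 59.
One shortest path: Quarry → Ivy → Ridge → Fern → Maple.

59 km — the minimum one-way total.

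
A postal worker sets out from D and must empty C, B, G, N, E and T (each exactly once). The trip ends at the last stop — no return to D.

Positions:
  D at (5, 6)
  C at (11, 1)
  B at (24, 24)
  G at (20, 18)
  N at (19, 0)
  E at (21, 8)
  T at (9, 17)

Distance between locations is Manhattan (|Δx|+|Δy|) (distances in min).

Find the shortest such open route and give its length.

71 min — the minimum one-way total.

There are 6! = 720 possible orderings.
D→C→B→G→N→E→T: 11+36+10+19+10+21 = 107
D→C→B→G→N→T→E: 11+36+10+19+27+21 = 124
D→C→B→G→E→N→T: 11+36+10+11+10+27 = 105
D→C→B→G→E→T→N: 11+36+10+11+21+27 = 116
D→C→B→G→T→N→E: 11+36+10+12+27+10 = 106
D→C→B→G→T→E→N: 11+36+10+12+21+10 = 100
D→C→B→N→G→E→T: 11+36+29+19+11+21 = 127
D→C→B→N→G→T→E: 11+36+29+19+12+21 = 128
… (712 more)
D→C→N→E→B→G→T: 11+9+10+19+10+12 = 71  ← best
The minimum is 71.
One shortest path: D → C → N → E → B → G → T.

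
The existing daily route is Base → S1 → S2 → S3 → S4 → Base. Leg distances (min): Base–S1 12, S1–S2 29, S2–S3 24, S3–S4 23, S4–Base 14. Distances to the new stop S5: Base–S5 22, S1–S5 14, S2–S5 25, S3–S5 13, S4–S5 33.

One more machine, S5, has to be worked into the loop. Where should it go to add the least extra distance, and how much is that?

Insertion cost between consecutive stops i–j is d(i,S5) + d(S5,j) − d(i,j):
  between Base and S1: 22 + 14 − 12 = 24
  between S1 and S2: 14 + 25 − 29 = 10
  between S2 and S3: 25 + 13 − 24 = 14
  between S3 and S4: 13 + 33 − 23 = 23
  between S4 and Base: 33 + 22 − 14 = 41
Cheapest insertion is between S1 and S2, adding 10.
New total = 102 + 10 = 112.

Adding 10 min by placing S5 on the S1–S2 leg.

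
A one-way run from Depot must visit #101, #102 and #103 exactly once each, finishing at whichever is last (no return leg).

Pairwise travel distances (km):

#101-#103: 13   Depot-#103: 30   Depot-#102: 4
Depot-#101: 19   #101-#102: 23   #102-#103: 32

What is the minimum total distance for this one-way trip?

There are 3! = 6 possible orderings.
Depot → #101 → #102 → #103: 19+23+32 = 74
Depot → #101 → #103 → #102: 19+13+32 = 64
Depot → #102 → #101 → #103: 4+23+13 = 40
Depot → #102 → #103 → #101: 4+32+13 = 49
Depot → #103 → #101 → #102: 30+13+23 = 66
Depot → #103 → #102 → #101: 30+32+23 = 85
The minimum is 40.
One shortest path: Depot → #102 → #101 → #103.

Shortest open route: 40 km.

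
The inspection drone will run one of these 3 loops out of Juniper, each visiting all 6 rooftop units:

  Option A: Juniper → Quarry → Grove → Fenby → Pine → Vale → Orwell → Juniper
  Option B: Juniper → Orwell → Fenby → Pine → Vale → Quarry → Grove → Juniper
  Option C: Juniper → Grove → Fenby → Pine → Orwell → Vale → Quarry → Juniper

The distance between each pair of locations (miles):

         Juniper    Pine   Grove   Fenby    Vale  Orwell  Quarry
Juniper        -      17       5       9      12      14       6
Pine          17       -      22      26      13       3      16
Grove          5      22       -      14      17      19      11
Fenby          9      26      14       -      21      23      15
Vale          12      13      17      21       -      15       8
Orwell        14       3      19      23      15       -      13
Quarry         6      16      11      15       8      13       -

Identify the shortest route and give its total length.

Option A: 6 + 11 + 14 + 26 + 13 + 15 + 14 = 99
Option B: 14 + 23 + 26 + 13 + 8 + 11 + 5 = 100
Option C: 5 + 14 + 26 + 3 + 15 + 8 + 6 = 77

Shortest is Option C, total 77 miles.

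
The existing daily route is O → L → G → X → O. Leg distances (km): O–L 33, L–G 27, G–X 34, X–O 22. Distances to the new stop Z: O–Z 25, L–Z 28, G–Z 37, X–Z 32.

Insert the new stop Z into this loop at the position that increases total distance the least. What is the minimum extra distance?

Minimum extra distance: 20 km, inserting Z between O and L.

Insertion cost between consecutive stops i–j is d(i,Z) + d(Z,j) − d(i,j):
  between O and L: 25 + 28 − 33 = 20
  between L and G: 28 + 37 − 27 = 38
  between G and X: 37 + 32 − 34 = 35
  between X and O: 32 + 25 − 22 = 35
Cheapest insertion is between O and L, adding 20.
New total = 116 + 20 = 136.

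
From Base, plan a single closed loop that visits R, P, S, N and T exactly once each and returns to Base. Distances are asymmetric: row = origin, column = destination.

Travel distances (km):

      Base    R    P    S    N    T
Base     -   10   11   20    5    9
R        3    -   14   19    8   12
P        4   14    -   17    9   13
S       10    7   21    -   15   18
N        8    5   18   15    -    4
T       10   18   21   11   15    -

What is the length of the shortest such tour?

Base→R→P→S→N→T→Base: 10+14+17+15+4+10 = 70
Base→R→P→S→T→N→Base: 10+14+17+18+15+8 = 82
Base→R→P→N→S→T→Base: 10+14+9+15+18+10 = 76
Base→R→P→N→T→S→Base: 10+14+9+4+11+10 = 58
Base→R→P→T→S→N→Base: 10+14+13+11+15+8 = 71
Base→R→P→T→N→S→Base: 10+14+13+15+15+10 = 77
Base→R→S→P→N→T→Base: 10+19+21+9+4+10 = 73
Base→R→S→P→T→N→Base: 10+19+21+13+15+8 = 86
Base→R→S→N→P→T→Base: 10+19+15+18+13+10 = 85
Base→R→S→N→T→P→Base: 10+19+15+4+21+4 = 73
Base→R→S→T→P→N→Base: 10+19+18+21+9+8 = 85
Base→R→S→T→N→P→Base: 10+19+18+15+18+4 = 84
Base→R→N→P→S→T→Base: 10+8+18+17+18+10 = 81
Base→R→N→P→T→S→Base: 10+8+18+13+11+10 = 70
… (106 more)
Base→P→N→T→S→R→Base: 11+9+4+11+7+3 = 45  ← best
The minimum is 45.
One optimal route: Base → P → N → T → S → R → Base.

Minimum total distance: 45 km.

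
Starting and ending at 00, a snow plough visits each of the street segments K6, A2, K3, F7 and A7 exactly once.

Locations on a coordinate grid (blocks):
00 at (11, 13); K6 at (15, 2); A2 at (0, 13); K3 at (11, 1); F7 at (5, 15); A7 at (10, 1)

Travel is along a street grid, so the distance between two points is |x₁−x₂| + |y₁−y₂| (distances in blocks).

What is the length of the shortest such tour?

00 - K6 - A2 - K3 - F7 - A7 - 00: 15+26+23+20+19+13 = 116
00 - K6 - A2 - K3 - A7 - F7 - 00: 15+26+23+1+19+8 = 92
00 - K6 - A2 - F7 - K3 - A7 - 00: 15+26+7+20+1+13 = 82
00 - K6 - A2 - F7 - A7 - K3 - 00: 15+26+7+19+1+12 = 80
00 - K6 - A2 - A7 - K3 - F7 - 00: 15+26+22+1+20+8 = 92
00 - K6 - A2 - A7 - F7 - K3 - 00: 15+26+22+19+20+12 = 114
00 - K6 - K3 - A2 - F7 - A7 - 00: 15+5+23+7+19+13 = 82
00 - K6 - K3 - A2 - A7 - F7 - 00: 15+5+23+22+19+8 = 92
00 - K6 - K3 - F7 - A2 - A7 - 00: 15+5+20+7+22+13 = 82
00 - K6 - K3 - F7 - A7 - A2 - 00: 15+5+20+19+22+11 = 92
00 - K6 - K3 - A7 - A2 - F7 - 00: 15+5+1+22+7+8 = 58
00 - K6 - K3 - A7 - F7 - A2 - 00: 15+5+1+19+7+11 = 58
00 - K6 - F7 - A2 - K3 - A7 - 00: 15+23+7+23+1+13 = 82
00 - K6 - F7 - A2 - A7 - K3 - 00: 15+23+7+22+1+12 = 80
… (46 more)
The minimum is 58.
One optimal route: 00 → K6 → K3 → A7 → A2 → F7 → 00 (or its reverse).

Minimum total distance: 58 blocks.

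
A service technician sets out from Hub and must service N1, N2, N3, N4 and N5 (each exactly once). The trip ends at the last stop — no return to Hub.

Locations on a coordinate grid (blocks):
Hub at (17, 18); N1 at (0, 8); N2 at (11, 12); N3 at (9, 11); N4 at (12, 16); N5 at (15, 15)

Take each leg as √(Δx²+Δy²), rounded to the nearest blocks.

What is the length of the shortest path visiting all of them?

Shortest open route: 22 blocks.

There are 5! = 120 possible orderings.
Hub → N1 → N2 → N3 → N4 → N5: 20+12+2+6+3 = 43
Hub → N1 → N2 → N3 → N5 → N4: 20+12+2+7+3 = 44
Hub → N1 → N2 → N4 → N3 → N5: 20+12+4+6+7 = 49
Hub → N1 → N2 → N4 → N5 → N3: 20+12+4+3+7 = 46
Hub → N1 → N2 → N5 → N3 → N4: 20+12+5+7+6 = 50
Hub → N1 → N2 → N5 → N4 → N3: 20+12+5+3+6 = 46
Hub → N1 → N3 → N2 → N4 → N5: 20+9+2+4+3 = 38
Hub → N1 → N3 → N2 → N5 → N4: 20+9+2+5+3 = 39
Hub → N1 → N3 → N4 → N2 → N5: 20+9+6+4+5 = 44
Hub → N1 → N3 → N4 → N5 → N2: 20+9+6+3+5 = 43
Hub → N1 → N3 → N5 → N2 → N4: 20+9+7+5+4 = 45
Hub → N1 → N3 → N5 → N4 → N2: 20+9+7+3+4 = 43
Hub → N1 → N4 → N2 → N3 → N5: 20+14+4+2+7 = 47
Hub → N1 → N4 → N2 → N5 → N3: 20+14+4+5+7 = 50
… (106 more)
Hub → N5 → N4 → N2 → N3 → N1: 4+3+4+2+9 = 22  ← best
The minimum is 22.
One shortest path: Hub → N5 → N4 → N2 → N3 → N1.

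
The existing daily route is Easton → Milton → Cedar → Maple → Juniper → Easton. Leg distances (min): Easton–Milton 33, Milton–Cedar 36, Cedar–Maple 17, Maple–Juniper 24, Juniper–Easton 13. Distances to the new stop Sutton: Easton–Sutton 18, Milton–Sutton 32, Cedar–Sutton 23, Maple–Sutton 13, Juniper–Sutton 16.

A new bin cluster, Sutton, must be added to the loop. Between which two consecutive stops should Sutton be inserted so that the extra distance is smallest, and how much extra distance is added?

Insertion cost between consecutive stops i–j is d(i,Sutton) + d(Sutton,j) − d(i,j):
  between Easton and Milton: 18 + 32 − 33 = 17
  between Milton and Cedar: 32 + 23 − 36 = 19
  between Cedar and Maple: 23 + 13 − 17 = 19
  between Maple and Juniper: 13 + 16 − 24 = 5
  between Juniper and Easton: 16 + 18 − 13 = 21
Cheapest insertion is between Maple and Juniper, adding 5.
New total = 123 + 5 = 128.

Adding 5 min by placing Sutton on the Maple–Juniper leg.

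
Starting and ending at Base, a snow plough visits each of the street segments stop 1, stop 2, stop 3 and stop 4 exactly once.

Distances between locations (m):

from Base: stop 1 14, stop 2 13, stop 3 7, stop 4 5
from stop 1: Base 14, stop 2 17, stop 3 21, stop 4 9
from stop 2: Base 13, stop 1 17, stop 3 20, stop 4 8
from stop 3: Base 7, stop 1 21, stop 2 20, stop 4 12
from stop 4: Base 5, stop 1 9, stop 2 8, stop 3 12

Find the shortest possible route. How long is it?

Base - stop 1 - stop 2 - stop 3 - stop 4 - Base: 14+17+20+12+5 = 68
Base - stop 1 - stop 2 - stop 4 - stop 3 - Base: 14+17+8+12+7 = 58
Base - stop 1 - stop 3 - stop 2 - stop 4 - Base: 14+21+20+8+5 = 68
Base - stop 1 - stop 3 - stop 4 - stop 2 - Base: 14+21+12+8+13 = 68
Base - stop 1 - stop 4 - stop 2 - stop 3 - Base: 14+9+8+20+7 = 58
Base - stop 1 - stop 4 - stop 3 - stop 2 - Base: 14+9+12+20+13 = 68
Base - stop 2 - stop 1 - stop 3 - stop 4 - Base: 13+17+21+12+5 = 68
Base - stop 2 - stop 1 - stop 4 - stop 3 - Base: 13+17+9+12+7 = 58
Base - stop 2 - stop 3 - stop 1 - stop 4 - Base: 13+20+21+9+5 = 68
Base - stop 2 - stop 4 - stop 1 - stop 3 - Base: 13+8+9+21+7 = 58
Base - stop 3 - stop 1 - stop 2 - stop 4 - Base: 7+21+17+8+5 = 58
Base - stop 3 - stop 2 - stop 1 - stop 4 - Base: 7+20+17+9+5 = 58
The minimum is 58.
One optimal route: Base → stop 1 → stop 2 → stop 4 → stop 3 → Base (or its reverse).

Shortest round trip = 58 m.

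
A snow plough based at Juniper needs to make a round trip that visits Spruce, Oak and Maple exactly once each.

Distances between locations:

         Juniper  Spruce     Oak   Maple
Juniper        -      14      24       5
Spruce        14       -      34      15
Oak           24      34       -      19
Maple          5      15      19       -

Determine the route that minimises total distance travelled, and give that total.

There are 3 distinct closed tours to check (reversals are equivalent).
Juniper → Spruce → Oak → Maple → Juniper: 14+34+19+5 = 72
Juniper → Spruce → Maple → Oak → Juniper: 14+15+19+24 = 72
Juniper → Oak → Spruce → Maple → Juniper: 24+34+15+5 = 78
The minimum is 72.
One optimal route: Juniper → Spruce → Oak → Maple → Juniper (or its reverse).

Shortest round trip = 72.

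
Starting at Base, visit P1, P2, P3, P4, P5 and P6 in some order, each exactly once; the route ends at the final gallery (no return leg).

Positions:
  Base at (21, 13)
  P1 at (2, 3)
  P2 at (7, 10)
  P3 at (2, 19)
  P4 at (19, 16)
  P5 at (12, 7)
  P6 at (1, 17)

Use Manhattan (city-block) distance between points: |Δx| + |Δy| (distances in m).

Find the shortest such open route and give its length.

Minimum one-way distance = 59 m.

There are 6! = 720 possible orderings.
Base→P1→P2→P3→P4→P5→P6: 29+12+14+20+16+21 = 112
Base→P1→P2→P3→P4→P6→P5: 29+12+14+20+19+21 = 115
Base→P1→P2→P3→P5→P4→P6: 29+12+14+22+16+19 = 112
Base→P1→P2→P3→P5→P6→P4: 29+12+14+22+21+19 = 117
Base→P1→P2→P3→P6→P4→P5: 29+12+14+3+19+16 = 93
Base→P1→P2→P3→P6→P5→P4: 29+12+14+3+21+16 = 95
Base→P1→P2→P4→P3→P5→P6: 29+12+18+20+22+21 = 122
Base→P1→P2→P4→P3→P6→P5: 29+12+18+20+3+21 = 103
… (712 more)
Base→P4→P5→P2→P1→P6→P3: 5+16+8+12+15+3 = 59  ← best
The minimum is 59.
One shortest path: Base → P4 → P5 → P2 → P1 → P6 → P3.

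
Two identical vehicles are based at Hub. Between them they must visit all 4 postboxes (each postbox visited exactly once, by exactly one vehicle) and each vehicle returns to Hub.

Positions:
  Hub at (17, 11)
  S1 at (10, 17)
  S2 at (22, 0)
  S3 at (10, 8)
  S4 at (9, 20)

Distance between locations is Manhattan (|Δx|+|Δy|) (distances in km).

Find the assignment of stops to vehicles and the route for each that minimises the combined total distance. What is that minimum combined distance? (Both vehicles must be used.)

Minimum combined distance: 72 km.

Try each way of splitting the stops between the two vehicles (each non-empty) and, for each split, find the best tour for each vehicle:
  {S1} + {S2, S3, S4}: 26 + 66 = 92
  {S2} + {S1, S3, S4}: 32 + 40 = 72
  {S1, S2} + {S3, S4}: 58 + 40 = 98
  {S3} + {S1, S2, S4}: 20 + 66 = 86
  {S1, S3} + {S2, S4}: 32 + 66 = 98
  {S2, S3} + {S1, S4}: 46 + 34 = 80
  … (7 splits in total)
Best: vehicle 1 Hub → S2 → Hub = 32; vehicle 2 Hub → S1 → S4 → S3 → Hub = 40; combined 72.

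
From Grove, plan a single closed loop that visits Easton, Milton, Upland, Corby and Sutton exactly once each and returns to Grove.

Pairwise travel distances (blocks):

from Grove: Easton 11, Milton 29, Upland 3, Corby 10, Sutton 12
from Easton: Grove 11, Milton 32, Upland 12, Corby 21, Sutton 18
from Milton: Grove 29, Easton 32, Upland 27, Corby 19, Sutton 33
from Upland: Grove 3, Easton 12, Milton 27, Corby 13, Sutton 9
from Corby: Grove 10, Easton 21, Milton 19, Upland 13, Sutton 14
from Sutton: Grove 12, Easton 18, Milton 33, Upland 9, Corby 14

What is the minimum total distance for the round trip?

Grove-Easton-Milton-Upland-Corby-Sutton-Grove: 11+32+27+13+14+12 = 109
Grove-Easton-Milton-Upland-Sutton-Corby-Grove: 11+32+27+9+14+10 = 103
Grove-Easton-Milton-Corby-Upland-Sutton-Grove: 11+32+19+13+9+12 = 96
Grove-Easton-Milton-Corby-Sutton-Upland-Grove: 11+32+19+14+9+3 = 88
Grove-Easton-Milton-Sutton-Upland-Corby-Grove: 11+32+33+9+13+10 = 108
Grove-Easton-Milton-Sutton-Corby-Upland-Grove: 11+32+33+14+13+3 = 106
Grove-Easton-Upland-Milton-Corby-Sutton-Grove: 11+12+27+19+14+12 = 95
Grove-Easton-Upland-Milton-Sutton-Corby-Grove: 11+12+27+33+14+10 = 107
Grove-Easton-Upland-Corby-Milton-Sutton-Grove: 11+12+13+19+33+12 = 100
Grove-Easton-Upland-Corby-Sutton-Milton-Grove: 11+12+13+14+33+29 = 112
Grove-Easton-Upland-Sutton-Milton-Corby-Grove: 11+12+9+33+19+10 = 94
Grove-Easton-Upland-Sutton-Corby-Milton-Grove: 11+12+9+14+19+29 = 94
Grove-Easton-Corby-Milton-Upland-Sutton-Grove: 11+21+19+27+9+12 = 99
Grove-Easton-Corby-Milton-Sutton-Upland-Grove: 11+21+19+33+9+3 = 96
… (46 more)
The minimum is 88.
One optimal route: Grove → Easton → Milton → Corby → Sutton → Upland → Grove (or its reverse).

88 blocks — the shortest possible round trip.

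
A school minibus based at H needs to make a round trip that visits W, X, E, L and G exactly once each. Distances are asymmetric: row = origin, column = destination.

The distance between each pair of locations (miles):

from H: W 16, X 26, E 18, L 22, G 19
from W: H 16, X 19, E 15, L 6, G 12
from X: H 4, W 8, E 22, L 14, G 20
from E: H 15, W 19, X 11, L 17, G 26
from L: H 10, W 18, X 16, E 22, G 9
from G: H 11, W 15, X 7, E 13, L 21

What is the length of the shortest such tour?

Shortest round trip = 59 miles.

H - W - X - E - L - G - H: 16+19+22+17+9+11 = 94
H - W - X - E - G - L - H: 16+19+22+26+21+10 = 114
H - W - X - L - E - G - H: 16+19+14+22+26+11 = 108
H - W - X - L - G - E - H: 16+19+14+9+13+15 = 86
H - W - X - G - E - L - H: 16+19+20+13+17+10 = 95
H - W - X - G - L - E - H: 16+19+20+21+22+15 = 113
H - W - E - X - L - G - H: 16+15+11+14+9+11 = 76
H - W - E - X - G - L - H: 16+15+11+20+21+10 = 93
H - W - E - L - X - G - H: 16+15+17+16+20+11 = 95
H - W - E - L - G - X - H: 16+15+17+9+7+4 = 68
H - W - E - G - X - L - H: 16+15+26+7+14+10 = 88
H - W - E - G - L - X - H: 16+15+26+21+16+4 = 98
H - W - L - X - E - G - H: 16+6+16+22+26+11 = 97
H - W - L - X - G - E - H: 16+6+16+20+13+15 = 86
… (106 more)
H - W - L - G - E - X - H: 16+6+9+13+11+4 = 59  ← best
The minimum is 59.
One optimal route: H → W → L → G → E → X → H.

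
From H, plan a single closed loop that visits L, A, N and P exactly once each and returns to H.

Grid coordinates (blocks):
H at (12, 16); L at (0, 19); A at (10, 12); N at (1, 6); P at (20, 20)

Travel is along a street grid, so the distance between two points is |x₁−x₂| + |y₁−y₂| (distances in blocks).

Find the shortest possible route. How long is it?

H - L - A - N - P - H: 15+17+15+33+12 = 92
H - L - A - P - N - H: 15+17+18+33+21 = 104
H - L - N - A - P - H: 15+14+15+18+12 = 74
H - L - N - P - A - H: 15+14+33+18+6 = 86
H - L - P - A - N - H: 15+21+18+15+21 = 90
H - L - P - N - A - H: 15+21+33+15+6 = 90
H - A - L - N - P - H: 6+17+14+33+12 = 82
H - A - L - P - N - H: 6+17+21+33+21 = 98
H - A - N - L - P - H: 6+15+14+21+12 = 68
H - A - P - L - N - H: 6+18+21+14+21 = 80
H - N - L - A - P - H: 21+14+17+18+12 = 82
H - N - A - L - P - H: 21+15+17+21+12 = 86
The minimum is 68.
One optimal route: H → A → N → L → P → H (or its reverse).

68 blocks — the shortest possible round trip.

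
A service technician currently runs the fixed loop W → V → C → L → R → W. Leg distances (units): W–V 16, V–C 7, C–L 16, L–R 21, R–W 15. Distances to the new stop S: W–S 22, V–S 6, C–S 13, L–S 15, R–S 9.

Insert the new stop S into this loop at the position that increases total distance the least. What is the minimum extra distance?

Adding 3 by placing S on the L–R leg.

Insertion cost between consecutive stops i–j is d(i,S) + d(S,j) − d(i,j):
  between W and V: 22 + 6 − 16 = 12
  between V and C: 6 + 13 − 7 = 12
  between C and L: 13 + 15 − 16 = 12
  between L and R: 15 + 9 − 21 = 3
  between R and W: 9 + 22 − 15 = 16
Cheapest insertion is between L and R, adding 3.
New total = 75 + 3 = 78.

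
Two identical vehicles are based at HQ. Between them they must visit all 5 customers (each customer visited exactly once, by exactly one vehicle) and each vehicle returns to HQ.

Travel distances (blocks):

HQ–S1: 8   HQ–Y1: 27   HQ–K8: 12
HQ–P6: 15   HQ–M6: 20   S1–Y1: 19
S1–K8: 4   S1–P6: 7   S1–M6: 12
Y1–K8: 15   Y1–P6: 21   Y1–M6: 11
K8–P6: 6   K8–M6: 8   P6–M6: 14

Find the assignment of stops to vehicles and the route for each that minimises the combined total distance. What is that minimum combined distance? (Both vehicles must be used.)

There are 2^4 − 1 = 15 ways to divide the 5 stops into two non-empty groups. For each, the best each vehicle can do is its own shortest tour through its group:
  {S1} + {Y1, K8, P6, M6}: 16 + 67 = 83
  {Y1} + {S1, K8, P6, M6}: 54 + 49 = 103
  {S1, Y1} + {K8, P6, M6}: 54 + 49 = 103
  {K8} + {S1, Y1, P6, M6}: 24 + 67 = 91
  {S1, K8} + {Y1, P6, M6}: 24 + 67 = 91
  {Y1, K8} + {S1, P6, M6}: 54 + 49 = 103
  … (15 splits in total)
Best: vehicle 1 HQ → S1 → HQ = 16; vehicle 2 HQ → Y1 → M6 → K8 → P6 → HQ = 67; combined 83.

83 blocks — the smallest possible combined total.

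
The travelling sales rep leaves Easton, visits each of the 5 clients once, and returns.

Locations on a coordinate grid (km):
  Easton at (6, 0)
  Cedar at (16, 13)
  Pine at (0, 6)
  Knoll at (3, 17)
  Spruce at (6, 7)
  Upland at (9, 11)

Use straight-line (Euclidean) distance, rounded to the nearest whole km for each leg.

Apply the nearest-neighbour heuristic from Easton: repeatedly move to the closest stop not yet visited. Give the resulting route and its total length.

Total distance 52 km via the nearest-neighbour route Easton → Spruce → Upland → Cedar → Knoll → Pine → Easton.

From Easton: distances to unvisited — Spruce=7, Pine=8, Upland=11, Cedar=16, Knoll=17. Nearest is Spruce (7).
From Spruce: distances to unvisited — Upland=5, Pine=6, Knoll=10, Cedar=12. Nearest is Upland (5).
From Upland: distances to unvisited — Cedar=7, Knoll=8, Pine=10. Nearest is Cedar (7).
From Cedar: distances to unvisited — Knoll=14, Pine=17. Nearest is Knoll (14).
From Knoll: distances to unvisited — Pine=11. Nearest is Pine (11).
Return Pine→Easton: 8.
Total = 7 + 5 + 7 + 14 + 11 + 8 = 52.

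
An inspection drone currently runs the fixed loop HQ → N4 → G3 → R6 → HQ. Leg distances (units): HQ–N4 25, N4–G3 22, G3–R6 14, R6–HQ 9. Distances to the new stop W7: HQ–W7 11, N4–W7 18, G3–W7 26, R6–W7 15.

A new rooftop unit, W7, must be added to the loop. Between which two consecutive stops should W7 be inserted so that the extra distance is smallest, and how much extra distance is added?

Insertion cost between consecutive stops i–j is d(i,W7) + d(W7,j) − d(i,j):
  between HQ and N4: 11 + 18 − 25 = 4
  between N4 and G3: 18 + 26 − 22 = 22
  between G3 and R6: 26 + 15 − 14 = 27
  between R6 and HQ: 15 + 11 − 9 = 17
Cheapest insertion is between HQ and N4, adding 4.
New total = 70 + 4 = 74.

Minimum extra distance: 4, inserting W7 between HQ and N4.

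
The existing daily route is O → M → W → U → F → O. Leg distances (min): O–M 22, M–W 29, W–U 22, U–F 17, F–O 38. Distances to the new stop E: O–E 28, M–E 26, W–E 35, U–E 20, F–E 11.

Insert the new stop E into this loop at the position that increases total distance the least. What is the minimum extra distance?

Minimum extra distance: 1 min, inserting E between F and O.

Insertion cost between consecutive stops i–j is d(i,E) + d(E,j) − d(i,j):
  between O and M: 28 + 26 − 22 = 32
  between M and W: 26 + 35 − 29 = 32
  between W and U: 35 + 20 − 22 = 33
  between U and F: 20 + 11 − 17 = 14
  between F and O: 11 + 28 − 38 = 1
Cheapest insertion is between F and O, adding 1.
New total = 128 + 1 = 129.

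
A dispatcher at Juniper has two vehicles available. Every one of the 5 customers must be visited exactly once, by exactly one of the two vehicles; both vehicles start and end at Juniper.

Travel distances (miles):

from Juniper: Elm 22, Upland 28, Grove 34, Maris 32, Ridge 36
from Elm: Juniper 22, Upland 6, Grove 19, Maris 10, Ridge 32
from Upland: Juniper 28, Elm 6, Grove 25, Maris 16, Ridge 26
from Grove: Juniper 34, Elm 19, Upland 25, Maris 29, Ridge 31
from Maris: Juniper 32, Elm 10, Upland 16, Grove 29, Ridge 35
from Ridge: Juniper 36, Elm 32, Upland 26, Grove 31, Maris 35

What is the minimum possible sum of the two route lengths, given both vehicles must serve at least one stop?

Try each way of splitting the stops between the two vehicles (each non-empty) and, for each split, find the best tour for each vehicle:
  {Elm} + {Upland, Grove, Maris, Ridge}: 44 + 139 = 183
  {Upland} + {Elm, Grove, Maris, Ridge}: 56 + 128 = 184
  {Elm, Upland} + {Grove, Maris, Ridge}: 56 + 128 = 184
  {Grove} + {Elm, Upland, Maris, Ridge}: 68 + 110 = 178
  {Elm, Grove} + {Upland, Maris, Ridge}: 75 + 110 = 185
  {Upland, Grove} + {Elm, Maris, Ridge}: 87 + 103 = 190
  … (15 splits in total)
  {Elm, Upland, Maris} + {Grove, Ridge}: 76 + 101 = 177  ← best
Best: vehicle 1 Juniper → Elm → Upland → Maris → Juniper = 76; vehicle 2 Juniper → Grove → Ridge → Juniper = 101; combined 177.

Minimum combined distance: 177 miles.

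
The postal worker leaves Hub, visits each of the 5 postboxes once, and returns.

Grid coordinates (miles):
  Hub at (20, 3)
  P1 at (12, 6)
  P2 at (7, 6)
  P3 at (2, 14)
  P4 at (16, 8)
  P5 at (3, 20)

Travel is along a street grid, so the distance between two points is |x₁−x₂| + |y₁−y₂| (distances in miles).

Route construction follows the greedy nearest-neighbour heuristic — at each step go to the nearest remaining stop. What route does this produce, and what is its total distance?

Nearest-neighbour total = 74 miles; route Hub → P4 → P1 → P2 → P3 → P5 → Hub.

Hub → [P4:9 / P1:11 / P2:16 / P3:29 / P5:34] → P4 (9)
P4 → [P1:6 / P2:11 / P3:20 / P5:25] → P1 (6)
P1 → [P2:5 / P3:18 / P5:23] → P2 (5)
P2 → [P3:13 / P5:18] → P3 (13)
P3 → [P5:7] → P5 (7)
Return P5→Hub: 34.
Total = 9 + 6 + 5 + 13 + 7 + 34 = 74.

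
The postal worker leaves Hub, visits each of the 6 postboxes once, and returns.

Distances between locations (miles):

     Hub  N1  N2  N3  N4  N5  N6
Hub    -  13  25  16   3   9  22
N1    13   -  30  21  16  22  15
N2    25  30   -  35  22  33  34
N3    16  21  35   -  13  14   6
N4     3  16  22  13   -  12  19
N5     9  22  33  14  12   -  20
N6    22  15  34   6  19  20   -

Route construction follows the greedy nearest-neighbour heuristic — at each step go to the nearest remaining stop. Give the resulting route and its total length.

Hub → [N4:3 / N5:9 / N1:13 / N3:16 / N6:22 / N2:25] → N4 (3)
N4 → [N5:12 / N3:13 / N1:16 / N6:19 / N2:22] → N5 (12)
N5 → [N3:14 / N6:20 / N1:22 / N2:33] → N3 (14)
N3 → [N6:6 / N1:21 / N2:35] → N6 (6)
N6 → [N1:15 / N2:34] → N1 (15)
N1 → [N2:30] → N2 (30)
Return N2→Hub: 25.
Total = 3 + 12 + 14 + 6 + 15 + 30 + 25 = 105.

Total distance 105 miles via the nearest-neighbour route Hub → N4 → N5 → N3 → N6 → N1 → N2 → Hub.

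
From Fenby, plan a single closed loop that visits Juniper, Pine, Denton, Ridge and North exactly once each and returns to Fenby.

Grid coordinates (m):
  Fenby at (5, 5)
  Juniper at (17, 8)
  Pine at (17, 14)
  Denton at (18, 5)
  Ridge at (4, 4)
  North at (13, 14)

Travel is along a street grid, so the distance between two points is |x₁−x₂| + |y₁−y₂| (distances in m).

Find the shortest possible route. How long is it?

Minimum total distance: 48 m.

There are 60 distinct closed tours to check (reversals are equivalent).
Fenby→Juniper→Pine→Denton→Ridge→North→Fenby: 15+6+10+15+19+17 = 82
Fenby→Juniper→Pine→Denton→North→Ridge→Fenby: 15+6+10+14+19+2 = 66
Fenby→Juniper→Pine→Ridge→Denton→North→Fenby: 15+6+23+15+14+17 = 90
Fenby→Juniper→Pine→Ridge→North→Denton→Fenby: 15+6+23+19+14+13 = 90
Fenby→Juniper→Pine→North→Denton→Ridge→Fenby: 15+6+4+14+15+2 = 56
Fenby→Juniper→Pine→North→Ridge→Denton→Fenby: 15+6+4+19+15+13 = 72
Fenby→Juniper→Denton→Pine→Ridge→North→Fenby: 15+4+10+23+19+17 = 88
Fenby→Juniper→Denton→Pine→North→Ridge→Fenby: 15+4+10+4+19+2 = 54
Fenby→Juniper→Denton→Ridge→Pine→North→Fenby: 15+4+15+23+4+17 = 78
Fenby→Juniper→Denton→Ridge→North→Pine→Fenby: 15+4+15+19+4+21 = 78
Fenby→Juniper→Denton→North→Pine→Ridge→Fenby: 15+4+14+4+23+2 = 62
Fenby→Juniper→Denton→North→Ridge→Pine→Fenby: 15+4+14+19+23+21 = 96
Fenby→Juniper→Ridge→Pine→Denton→North→Fenby: 15+17+23+10+14+17 = 96
Fenby→Juniper→Ridge→Pine→North→Denton→Fenby: 15+17+23+4+14+13 = 86
… (46 more)
Fenby→Denton→Juniper→Pine→North→Ridge→Fenby: 13+4+6+4+19+2 = 48  ← best
The minimum is 48.
One optimal route: Fenby → Denton → Juniper → Pine → North → Ridge → Fenby (or its reverse).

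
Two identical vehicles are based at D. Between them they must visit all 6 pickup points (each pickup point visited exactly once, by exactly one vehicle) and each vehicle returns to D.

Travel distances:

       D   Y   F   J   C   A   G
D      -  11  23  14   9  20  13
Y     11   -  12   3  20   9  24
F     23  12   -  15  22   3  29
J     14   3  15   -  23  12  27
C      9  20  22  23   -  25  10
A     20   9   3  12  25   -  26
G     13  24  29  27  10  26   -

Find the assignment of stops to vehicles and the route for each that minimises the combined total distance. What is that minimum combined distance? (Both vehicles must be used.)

There are 2^5 − 1 = 31 ways to divide the 6 stops into two non-empty groups. For each, the best each vehicle can do is its own shortest tour through its group:
  {Y} + {F, J, C, A, G}: 22 + 74 = 96
  {F} + {Y, J, C, A, G}: 46 + 71 = 117
  {Y, F} + {J, C, A, G}: 46 + 71 = 117
  {J} + {Y, F, C, A, G}: 28 + 68 = 96
  {Y, J} + {F, C, A, G}: 28 + 68 = 96
  {F, J} + {Y, C, A, G}: 52 + 65 = 117
  … (31 splits in total)
  {Y, F, J, A} + {C, G}: 52 + 32 = 84  ← best
Best: vehicle 1 D → Y → F → A → J → D = 52; vehicle 2 D → C → G → D = 32; combined 84.

84 — the smallest possible combined total.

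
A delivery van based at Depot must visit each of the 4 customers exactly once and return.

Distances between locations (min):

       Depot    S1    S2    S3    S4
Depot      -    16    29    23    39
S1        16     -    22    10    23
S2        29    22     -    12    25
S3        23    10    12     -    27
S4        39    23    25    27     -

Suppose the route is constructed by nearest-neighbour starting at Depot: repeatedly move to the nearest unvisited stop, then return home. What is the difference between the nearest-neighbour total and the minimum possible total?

Excess over optimum: 3 min.

Depot: S1=16, S3=23, S2=29, S4=39 ⇒ S1
S1: S3=10, S2=22, S4=23 ⇒ S3
S3: S2=12, S4=27 ⇒ S2
S2: S4=25 ⇒ S4
NN route Depot → S1 → S3 → S2 → S4 → Depot costs 102.
Optimal: Depot → S1 → S4 → S2 → S3 → Depot costs 99 (by enumerating all 12 distinct tours).
Excess = 102 − 99 = 3.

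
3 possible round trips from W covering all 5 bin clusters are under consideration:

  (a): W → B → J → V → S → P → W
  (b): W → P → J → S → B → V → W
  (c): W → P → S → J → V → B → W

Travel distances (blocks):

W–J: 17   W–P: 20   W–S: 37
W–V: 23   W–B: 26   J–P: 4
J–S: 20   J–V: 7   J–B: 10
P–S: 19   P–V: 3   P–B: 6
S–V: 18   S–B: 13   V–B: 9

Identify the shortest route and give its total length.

Shortest is (b), total 89 blocks.

(a): 26 + 10 + 7 + 18 + 19 + 20 = 100
(b): 20 + 4 + 20 + 13 + 9 + 23 = 89
(c): 20 + 19 + 20 + 7 + 9 + 26 = 101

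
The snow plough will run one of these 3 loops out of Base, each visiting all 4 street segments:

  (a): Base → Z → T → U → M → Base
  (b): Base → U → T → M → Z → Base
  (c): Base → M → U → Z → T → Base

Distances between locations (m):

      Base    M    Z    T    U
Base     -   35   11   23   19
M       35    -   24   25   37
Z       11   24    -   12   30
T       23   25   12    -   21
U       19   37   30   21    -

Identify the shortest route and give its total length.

Shortest is (b), total 100 m.

(a): 11 + 12 + 21 + 37 + 35 = 116
(b): 19 + 21 + 25 + 24 + 11 = 100
(c): 35 + 37 + 30 + 12 + 23 = 137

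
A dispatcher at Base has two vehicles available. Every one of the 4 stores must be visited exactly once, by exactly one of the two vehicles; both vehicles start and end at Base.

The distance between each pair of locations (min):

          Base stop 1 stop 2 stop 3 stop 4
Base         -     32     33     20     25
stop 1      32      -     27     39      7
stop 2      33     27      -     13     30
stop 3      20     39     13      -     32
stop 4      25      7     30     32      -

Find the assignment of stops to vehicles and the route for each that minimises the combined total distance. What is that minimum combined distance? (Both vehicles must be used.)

Check every non-empty split of the stops between the two vehicles; for each half take its own optimal tour:
  {stop 1} + {stop 2, stop 3, stop 4}: 64 + 88 = 152
  {stop 2} + {stop 1, stop 3, stop 4}: 66 + 91 = 157
  {stop 1, stop 2} + {stop 3, stop 4}: 92 + 77 = 169
  {stop 3} + {stop 1, stop 2, stop 4}: 40 + 92 = 132
  {stop 1, stop 3} + {stop 2, stop 4}: 91 + 88 = 179
  {stop 2, stop 3} + {stop 1, stop 4}: 66 + 64 = 130
  … (7 splits in total)
Best: vehicle 1 Base → stop 2 → stop 3 → Base = 66; vehicle 2 Base → stop 1 → stop 4 → Base = 64; combined 130.

130 min — the smallest possible combined total.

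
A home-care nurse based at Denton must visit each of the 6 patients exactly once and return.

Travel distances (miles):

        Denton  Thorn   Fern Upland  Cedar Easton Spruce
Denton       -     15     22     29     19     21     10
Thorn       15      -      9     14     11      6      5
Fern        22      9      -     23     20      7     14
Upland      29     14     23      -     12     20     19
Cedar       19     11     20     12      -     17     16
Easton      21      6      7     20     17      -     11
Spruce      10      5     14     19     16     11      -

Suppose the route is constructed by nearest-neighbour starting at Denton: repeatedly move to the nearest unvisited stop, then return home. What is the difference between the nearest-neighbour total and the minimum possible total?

7 miles longer than the optimal tour.

Denton: Spruce=10, Thorn=15, Cedar=19, Easton=21, Fern=22, Upland=29 ⇒ Spruce
Spruce: Thorn=5, Easton=11, Fern=14, Cedar=16, Upland=19 ⇒ Thorn
Thorn: Easton=6, Fern=9, Cedar=11, Upland=14 ⇒ Easton
Easton: Fern=7, Cedar=17, Upland=20 ⇒ Fern
Fern: Cedar=20, Upland=23 ⇒ Cedar
Cedar: Upland=12 ⇒ Upland
NN route Denton → Spruce → Thorn → Easton → Fern → Cedar → Upland → Denton costs 89.
Optimal: Denton → Cedar → Upland → Thorn → Fern → Easton → Spruce → Denton costs 82 (by enumerating all 360 distinct tours).
Excess = 89 − 82 = 7.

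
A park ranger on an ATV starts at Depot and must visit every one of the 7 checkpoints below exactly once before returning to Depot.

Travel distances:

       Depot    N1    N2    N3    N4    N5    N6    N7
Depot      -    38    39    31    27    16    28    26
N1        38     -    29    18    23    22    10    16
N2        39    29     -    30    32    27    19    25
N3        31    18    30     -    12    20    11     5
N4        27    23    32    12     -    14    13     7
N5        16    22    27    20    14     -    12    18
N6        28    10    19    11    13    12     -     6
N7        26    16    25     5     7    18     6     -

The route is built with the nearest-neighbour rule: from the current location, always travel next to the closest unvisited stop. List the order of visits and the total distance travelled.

At Depot the remaining stops are N5 16, N7 26, N4 27, N6 28, N3 31, N1 38, N2 39; go to N5.
At N5 the remaining stops are N6 12, N4 14, N7 18, N3 20, N1 22, N2 27; go to N6.
At N6 the remaining stops are N7 6, N1 10, N3 11, N4 13, N2 19; go to N7.
At N7 the remaining stops are N3 5, N4 7, N1 16, N2 25; go to N3.
At N3 the remaining stops are N4 12, N1 18, N2 30; go to N4.
At N4 the remaining stops are N1 23, N2 32; go to N1.
At N1 the remaining stops are N2 29; go to N2.
Return N2→Depot: 39.
Total = 16 + 12 + 6 + 5 + 12 + 23 + 29 + 39 = 142.

Total distance 142 via the nearest-neighbour route Depot → N5 → N6 → N7 → N3 → N4 → N1 → N2 → Depot.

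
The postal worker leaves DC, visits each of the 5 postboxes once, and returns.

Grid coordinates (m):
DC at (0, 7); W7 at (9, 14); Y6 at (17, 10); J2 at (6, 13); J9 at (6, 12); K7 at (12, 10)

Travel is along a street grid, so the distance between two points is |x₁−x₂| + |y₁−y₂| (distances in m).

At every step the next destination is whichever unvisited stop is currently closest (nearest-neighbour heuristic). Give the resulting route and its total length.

DC → [J9:11 / J2:12 / K7:15 / W7:16 / Y6:20] → J9 (11)
J9 → [J2:1 / W7:5 / K7:8 / Y6:13] → J2 (1)
J2 → [W7:4 / K7:9 / Y6:14] → W7 (4)
W7 → [K7:7 / Y6:12] → K7 (7)
K7 → [Y6:5] → Y6 (5)
Return Y6→DC: 20.
Total = 11 + 1 + 4 + 7 + 5 + 20 = 48.

48 m along DC → J9 → J2 → W7 → K7 → Y6 → DC.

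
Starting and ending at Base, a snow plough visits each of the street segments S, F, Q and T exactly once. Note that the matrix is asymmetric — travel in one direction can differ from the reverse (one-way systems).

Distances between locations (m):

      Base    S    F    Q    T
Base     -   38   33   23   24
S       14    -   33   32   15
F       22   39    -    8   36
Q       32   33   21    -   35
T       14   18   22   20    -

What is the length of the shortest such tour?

Shortest round trip = 101 m.

Base - S - F - Q - T - Base: 38+33+8+35+14 = 128
Base - S - F - T - Q - Base: 38+33+36+20+32 = 159
Base - S - Q - F - T - Base: 38+32+21+36+14 = 141
Base - S - Q - T - F - Base: 38+32+35+22+22 = 149
Base - S - T - F - Q - Base: 38+15+22+8+32 = 115
Base - S - T - Q - F - Base: 38+15+20+21+22 = 116
Base - F - S - Q - T - Base: 33+39+32+35+14 = 153
Base - F - S - T - Q - Base: 33+39+15+20+32 = 139
Base - F - Q - S - T - Base: 33+8+33+15+14 = 103
Base - F - Q - T - S - Base: 33+8+35+18+14 = 108
Base - F - T - S - Q - Base: 33+36+18+32+32 = 151
Base - F - T - Q - S - Base: 33+36+20+33+14 = 136
Base - Q - S - F - T - Base: 23+33+33+36+14 = 139
Base - Q - S - T - F - Base: 23+33+15+22+22 = 115
… (10 more)
Base - T - F - Q - S - Base: 24+22+8+33+14 = 101  ← best
The minimum is 101.
One optimal route: Base → T → F → Q → S → Base.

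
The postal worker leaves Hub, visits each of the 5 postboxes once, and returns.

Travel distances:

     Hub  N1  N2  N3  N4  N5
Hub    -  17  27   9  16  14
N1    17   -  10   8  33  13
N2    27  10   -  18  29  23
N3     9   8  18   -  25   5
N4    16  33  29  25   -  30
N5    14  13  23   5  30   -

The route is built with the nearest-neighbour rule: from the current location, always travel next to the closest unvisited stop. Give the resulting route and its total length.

At Hub the remaining stops are N3 9, N5 14, N4 16, N1 17, N2 27; go to N3.
At N3 the remaining stops are N5 5, N1 8, N2 18, N4 25; go to N5.
At N5 the remaining stops are N1 13, N2 23, N4 30; go to N1.
At N1 the remaining stops are N2 10, N4 33; go to N2.
At N2 the remaining stops are N4 29; go to N4.
Return N4→Hub: 16.
Total = 9 + 5 + 13 + 10 + 29 + 16 = 82.

Total distance 82 via the nearest-neighbour route Hub → N3 → N5 → N1 → N2 → N4 → Hub.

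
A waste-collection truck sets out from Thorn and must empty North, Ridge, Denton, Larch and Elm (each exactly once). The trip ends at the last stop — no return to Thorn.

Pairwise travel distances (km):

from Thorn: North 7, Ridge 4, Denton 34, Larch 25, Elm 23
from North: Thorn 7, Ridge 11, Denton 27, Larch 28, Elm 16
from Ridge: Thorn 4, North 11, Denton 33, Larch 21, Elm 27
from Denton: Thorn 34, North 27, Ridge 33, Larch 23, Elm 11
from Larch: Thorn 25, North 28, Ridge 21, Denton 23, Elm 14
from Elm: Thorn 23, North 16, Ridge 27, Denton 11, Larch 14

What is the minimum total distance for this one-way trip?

There are 5! = 120 possible orderings.
Thorn→North→Ridge→Denton→Larch→Elm: 7+11+33+23+14 = 88
Thorn→North→Ridge→Denton→Elm→Larch: 7+11+33+11+14 = 76
Thorn→North→Ridge→Larch→Denton→Elm: 7+11+21+23+11 = 73
Thorn→North→Ridge→Larch→Elm→Denton: 7+11+21+14+11 = 64
Thorn→North→Ridge→Elm→Denton→Larch: 7+11+27+11+23 = 79
Thorn→North→Ridge→Elm→Larch→Denton: 7+11+27+14+23 = 82
Thorn→North→Denton→Ridge→Larch→Elm: 7+27+33+21+14 = 102
Thorn→North→Denton→Ridge→Elm→Larch: 7+27+33+27+14 = 108
Thorn→North→Denton→Larch→Ridge→Elm: 7+27+23+21+27 = 105
Thorn→North→Denton→Larch→Elm→Ridge: 7+27+23+14+27 = 98
Thorn→North→Denton→Elm→Ridge→Larch: 7+27+11+27+21 = 93
Thorn→North→Denton→Elm→Larch→Ridge: 7+27+11+14+21 = 80
Thorn→North→Larch→Ridge→Denton→Elm: 7+28+21+33+11 = 100
Thorn→North→Larch→Ridge→Elm→Denton: 7+28+21+27+11 = 94
… (106 more)
The minimum is 64.
One shortest path: Thorn → North → Ridge → Larch → Elm → Denton.

64 km — the minimum one-way total.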